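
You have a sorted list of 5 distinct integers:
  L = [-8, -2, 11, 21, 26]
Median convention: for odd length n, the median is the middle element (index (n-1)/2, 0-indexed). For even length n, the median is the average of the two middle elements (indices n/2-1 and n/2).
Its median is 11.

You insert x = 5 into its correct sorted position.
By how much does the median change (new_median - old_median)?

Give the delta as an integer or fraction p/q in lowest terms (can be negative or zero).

Old median = 11
After inserting x = 5: new sorted = [-8, -2, 5, 11, 21, 26]
New median = 8
Delta = 8 - 11 = -3

Answer: -3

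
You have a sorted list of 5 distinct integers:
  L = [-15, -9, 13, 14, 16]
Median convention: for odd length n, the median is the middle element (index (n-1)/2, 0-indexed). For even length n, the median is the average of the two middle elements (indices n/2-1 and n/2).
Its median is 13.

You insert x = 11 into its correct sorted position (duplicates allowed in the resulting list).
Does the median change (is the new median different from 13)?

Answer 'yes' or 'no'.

Answer: yes

Derivation:
Old median = 13
Insert x = 11
New median = 12
Changed? yes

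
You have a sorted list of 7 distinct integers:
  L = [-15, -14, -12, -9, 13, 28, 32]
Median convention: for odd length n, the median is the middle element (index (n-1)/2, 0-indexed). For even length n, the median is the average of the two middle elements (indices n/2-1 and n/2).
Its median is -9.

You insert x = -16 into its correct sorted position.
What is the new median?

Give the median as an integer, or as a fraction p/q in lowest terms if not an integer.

Answer: -21/2

Derivation:
Old list (sorted, length 7): [-15, -14, -12, -9, 13, 28, 32]
Old median = -9
Insert x = -16
Old length odd (7). Middle was index 3 = -9.
New length even (8). New median = avg of two middle elements.
x = -16: 0 elements are < x, 7 elements are > x.
New sorted list: [-16, -15, -14, -12, -9, 13, 28, 32]
New median = -21/2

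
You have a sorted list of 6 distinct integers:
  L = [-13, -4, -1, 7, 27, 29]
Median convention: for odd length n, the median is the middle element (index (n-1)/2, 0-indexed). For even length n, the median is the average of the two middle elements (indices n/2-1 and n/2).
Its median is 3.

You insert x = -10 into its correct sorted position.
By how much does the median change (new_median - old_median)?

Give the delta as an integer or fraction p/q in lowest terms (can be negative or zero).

Answer: -4

Derivation:
Old median = 3
After inserting x = -10: new sorted = [-13, -10, -4, -1, 7, 27, 29]
New median = -1
Delta = -1 - 3 = -4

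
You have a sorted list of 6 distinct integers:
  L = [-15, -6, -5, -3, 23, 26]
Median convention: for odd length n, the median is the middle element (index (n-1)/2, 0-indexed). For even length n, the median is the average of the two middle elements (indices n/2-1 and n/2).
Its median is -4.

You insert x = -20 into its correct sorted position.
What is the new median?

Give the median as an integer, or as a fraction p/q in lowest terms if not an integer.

Old list (sorted, length 6): [-15, -6, -5, -3, 23, 26]
Old median = -4
Insert x = -20
Old length even (6). Middle pair: indices 2,3 = -5,-3.
New length odd (7). New median = single middle element.
x = -20: 0 elements are < x, 6 elements are > x.
New sorted list: [-20, -15, -6, -5, -3, 23, 26]
New median = -5

Answer: -5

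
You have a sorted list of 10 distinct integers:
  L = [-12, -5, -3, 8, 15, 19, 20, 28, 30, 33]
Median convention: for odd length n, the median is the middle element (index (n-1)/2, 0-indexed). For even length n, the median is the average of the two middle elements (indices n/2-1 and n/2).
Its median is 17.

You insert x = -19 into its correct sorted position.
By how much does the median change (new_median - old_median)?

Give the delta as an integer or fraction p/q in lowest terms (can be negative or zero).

Old median = 17
After inserting x = -19: new sorted = [-19, -12, -5, -3, 8, 15, 19, 20, 28, 30, 33]
New median = 15
Delta = 15 - 17 = -2

Answer: -2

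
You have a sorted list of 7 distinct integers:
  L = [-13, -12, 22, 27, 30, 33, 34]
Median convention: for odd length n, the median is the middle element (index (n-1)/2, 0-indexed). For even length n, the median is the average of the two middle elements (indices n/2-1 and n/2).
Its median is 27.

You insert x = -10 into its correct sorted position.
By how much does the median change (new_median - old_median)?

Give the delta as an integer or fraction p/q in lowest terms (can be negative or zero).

Old median = 27
After inserting x = -10: new sorted = [-13, -12, -10, 22, 27, 30, 33, 34]
New median = 49/2
Delta = 49/2 - 27 = -5/2

Answer: -5/2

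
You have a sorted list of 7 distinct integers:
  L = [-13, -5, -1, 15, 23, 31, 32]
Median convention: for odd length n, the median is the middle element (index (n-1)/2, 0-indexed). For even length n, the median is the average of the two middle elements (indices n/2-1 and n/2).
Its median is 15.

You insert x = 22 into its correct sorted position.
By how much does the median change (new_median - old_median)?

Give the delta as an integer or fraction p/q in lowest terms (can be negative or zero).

Answer: 7/2

Derivation:
Old median = 15
After inserting x = 22: new sorted = [-13, -5, -1, 15, 22, 23, 31, 32]
New median = 37/2
Delta = 37/2 - 15 = 7/2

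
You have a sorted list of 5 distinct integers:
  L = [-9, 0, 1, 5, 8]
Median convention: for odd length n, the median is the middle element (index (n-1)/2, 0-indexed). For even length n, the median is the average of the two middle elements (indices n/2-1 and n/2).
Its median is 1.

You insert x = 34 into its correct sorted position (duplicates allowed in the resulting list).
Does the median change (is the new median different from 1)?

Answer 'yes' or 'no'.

Answer: yes

Derivation:
Old median = 1
Insert x = 34
New median = 3
Changed? yes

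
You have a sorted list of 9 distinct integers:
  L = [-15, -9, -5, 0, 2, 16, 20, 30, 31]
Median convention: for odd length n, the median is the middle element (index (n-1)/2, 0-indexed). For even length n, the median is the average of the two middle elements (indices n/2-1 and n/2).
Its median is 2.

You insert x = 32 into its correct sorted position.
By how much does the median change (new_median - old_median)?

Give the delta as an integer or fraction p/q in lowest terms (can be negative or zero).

Old median = 2
After inserting x = 32: new sorted = [-15, -9, -5, 0, 2, 16, 20, 30, 31, 32]
New median = 9
Delta = 9 - 2 = 7

Answer: 7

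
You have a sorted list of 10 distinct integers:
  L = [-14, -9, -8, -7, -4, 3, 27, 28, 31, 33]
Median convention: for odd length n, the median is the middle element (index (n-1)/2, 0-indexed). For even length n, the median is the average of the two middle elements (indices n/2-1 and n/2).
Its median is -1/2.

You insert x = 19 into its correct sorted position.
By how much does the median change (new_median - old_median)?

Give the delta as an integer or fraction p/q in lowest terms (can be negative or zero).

Answer: 7/2

Derivation:
Old median = -1/2
After inserting x = 19: new sorted = [-14, -9, -8, -7, -4, 3, 19, 27, 28, 31, 33]
New median = 3
Delta = 3 - -1/2 = 7/2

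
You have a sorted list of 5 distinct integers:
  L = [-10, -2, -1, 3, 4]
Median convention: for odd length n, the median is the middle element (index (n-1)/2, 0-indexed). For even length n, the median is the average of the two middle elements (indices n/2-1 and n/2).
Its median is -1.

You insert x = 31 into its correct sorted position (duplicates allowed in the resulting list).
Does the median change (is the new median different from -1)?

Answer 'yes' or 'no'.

Old median = -1
Insert x = 31
New median = 1
Changed? yes

Answer: yes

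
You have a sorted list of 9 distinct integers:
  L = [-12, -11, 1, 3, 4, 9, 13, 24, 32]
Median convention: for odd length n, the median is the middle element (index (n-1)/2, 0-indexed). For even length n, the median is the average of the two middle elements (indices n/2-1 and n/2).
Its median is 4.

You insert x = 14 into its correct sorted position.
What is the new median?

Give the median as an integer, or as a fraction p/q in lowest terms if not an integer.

Old list (sorted, length 9): [-12, -11, 1, 3, 4, 9, 13, 24, 32]
Old median = 4
Insert x = 14
Old length odd (9). Middle was index 4 = 4.
New length even (10). New median = avg of two middle elements.
x = 14: 7 elements are < x, 2 elements are > x.
New sorted list: [-12, -11, 1, 3, 4, 9, 13, 14, 24, 32]
New median = 13/2

Answer: 13/2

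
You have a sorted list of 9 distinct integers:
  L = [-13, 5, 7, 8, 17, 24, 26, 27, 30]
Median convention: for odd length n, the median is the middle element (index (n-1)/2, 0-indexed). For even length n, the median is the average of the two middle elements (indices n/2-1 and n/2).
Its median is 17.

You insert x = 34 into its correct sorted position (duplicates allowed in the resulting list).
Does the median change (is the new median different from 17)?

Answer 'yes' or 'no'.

Old median = 17
Insert x = 34
New median = 41/2
Changed? yes

Answer: yes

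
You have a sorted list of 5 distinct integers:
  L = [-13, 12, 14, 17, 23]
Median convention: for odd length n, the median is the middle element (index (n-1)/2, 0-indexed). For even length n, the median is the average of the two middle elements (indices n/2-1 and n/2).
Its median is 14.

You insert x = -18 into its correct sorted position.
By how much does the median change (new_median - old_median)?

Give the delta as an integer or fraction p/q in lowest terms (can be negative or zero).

Old median = 14
After inserting x = -18: new sorted = [-18, -13, 12, 14, 17, 23]
New median = 13
Delta = 13 - 14 = -1

Answer: -1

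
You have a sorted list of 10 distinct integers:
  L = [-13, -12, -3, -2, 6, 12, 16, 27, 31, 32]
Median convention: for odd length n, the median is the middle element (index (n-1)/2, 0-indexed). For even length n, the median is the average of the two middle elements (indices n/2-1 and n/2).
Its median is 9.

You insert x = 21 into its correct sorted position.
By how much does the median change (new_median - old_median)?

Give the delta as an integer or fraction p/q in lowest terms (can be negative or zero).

Old median = 9
After inserting x = 21: new sorted = [-13, -12, -3, -2, 6, 12, 16, 21, 27, 31, 32]
New median = 12
Delta = 12 - 9 = 3

Answer: 3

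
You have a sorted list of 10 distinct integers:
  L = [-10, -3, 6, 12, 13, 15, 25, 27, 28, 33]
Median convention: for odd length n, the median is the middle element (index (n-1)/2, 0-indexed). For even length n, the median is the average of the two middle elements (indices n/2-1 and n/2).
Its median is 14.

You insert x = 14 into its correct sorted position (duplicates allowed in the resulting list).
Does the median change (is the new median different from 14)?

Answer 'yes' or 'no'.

Answer: no

Derivation:
Old median = 14
Insert x = 14
New median = 14
Changed? no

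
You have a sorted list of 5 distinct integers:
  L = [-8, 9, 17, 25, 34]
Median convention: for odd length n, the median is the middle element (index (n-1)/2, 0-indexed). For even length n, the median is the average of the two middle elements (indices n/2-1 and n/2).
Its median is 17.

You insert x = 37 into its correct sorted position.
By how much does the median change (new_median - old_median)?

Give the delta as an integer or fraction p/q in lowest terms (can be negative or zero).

Old median = 17
After inserting x = 37: new sorted = [-8, 9, 17, 25, 34, 37]
New median = 21
Delta = 21 - 17 = 4

Answer: 4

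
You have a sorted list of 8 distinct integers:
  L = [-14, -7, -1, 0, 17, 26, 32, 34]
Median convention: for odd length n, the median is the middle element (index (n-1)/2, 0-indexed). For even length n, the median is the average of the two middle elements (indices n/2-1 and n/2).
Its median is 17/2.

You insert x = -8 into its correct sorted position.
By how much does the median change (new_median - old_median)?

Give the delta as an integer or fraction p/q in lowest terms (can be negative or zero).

Answer: -17/2

Derivation:
Old median = 17/2
After inserting x = -8: new sorted = [-14, -8, -7, -1, 0, 17, 26, 32, 34]
New median = 0
Delta = 0 - 17/2 = -17/2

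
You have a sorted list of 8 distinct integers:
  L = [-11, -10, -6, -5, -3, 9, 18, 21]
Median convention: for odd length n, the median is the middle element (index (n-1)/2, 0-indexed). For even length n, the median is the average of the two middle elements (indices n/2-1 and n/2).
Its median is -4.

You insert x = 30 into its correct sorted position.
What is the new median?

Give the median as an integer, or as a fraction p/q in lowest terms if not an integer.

Old list (sorted, length 8): [-11, -10, -6, -5, -3, 9, 18, 21]
Old median = -4
Insert x = 30
Old length even (8). Middle pair: indices 3,4 = -5,-3.
New length odd (9). New median = single middle element.
x = 30: 8 elements are < x, 0 elements are > x.
New sorted list: [-11, -10, -6, -5, -3, 9, 18, 21, 30]
New median = -3

Answer: -3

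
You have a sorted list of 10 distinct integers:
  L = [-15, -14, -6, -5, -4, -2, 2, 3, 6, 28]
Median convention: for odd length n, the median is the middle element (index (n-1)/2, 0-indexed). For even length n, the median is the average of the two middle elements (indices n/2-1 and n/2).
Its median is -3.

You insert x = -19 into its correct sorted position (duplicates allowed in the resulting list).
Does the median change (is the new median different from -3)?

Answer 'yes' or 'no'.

Answer: yes

Derivation:
Old median = -3
Insert x = -19
New median = -4
Changed? yes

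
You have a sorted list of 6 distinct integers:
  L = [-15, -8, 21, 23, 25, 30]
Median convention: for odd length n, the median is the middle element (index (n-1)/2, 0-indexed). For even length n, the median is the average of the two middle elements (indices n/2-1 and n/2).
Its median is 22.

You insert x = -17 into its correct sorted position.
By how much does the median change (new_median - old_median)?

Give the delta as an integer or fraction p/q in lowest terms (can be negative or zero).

Answer: -1

Derivation:
Old median = 22
After inserting x = -17: new sorted = [-17, -15, -8, 21, 23, 25, 30]
New median = 21
Delta = 21 - 22 = -1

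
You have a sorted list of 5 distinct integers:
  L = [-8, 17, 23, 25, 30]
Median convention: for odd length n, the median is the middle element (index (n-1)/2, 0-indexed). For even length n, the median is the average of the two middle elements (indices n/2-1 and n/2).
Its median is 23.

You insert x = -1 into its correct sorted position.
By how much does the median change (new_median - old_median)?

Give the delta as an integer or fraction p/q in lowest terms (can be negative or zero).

Old median = 23
After inserting x = -1: new sorted = [-8, -1, 17, 23, 25, 30]
New median = 20
Delta = 20 - 23 = -3

Answer: -3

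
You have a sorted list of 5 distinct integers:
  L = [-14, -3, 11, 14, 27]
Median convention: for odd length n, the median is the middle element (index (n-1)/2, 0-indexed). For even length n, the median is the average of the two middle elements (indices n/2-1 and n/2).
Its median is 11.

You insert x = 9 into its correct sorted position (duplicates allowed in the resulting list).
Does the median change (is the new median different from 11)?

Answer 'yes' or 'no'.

Answer: yes

Derivation:
Old median = 11
Insert x = 9
New median = 10
Changed? yes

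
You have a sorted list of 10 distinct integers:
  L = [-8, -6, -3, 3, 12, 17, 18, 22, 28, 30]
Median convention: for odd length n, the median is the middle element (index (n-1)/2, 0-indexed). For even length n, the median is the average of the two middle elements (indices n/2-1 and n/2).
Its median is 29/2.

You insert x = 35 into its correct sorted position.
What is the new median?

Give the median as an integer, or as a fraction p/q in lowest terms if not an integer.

Old list (sorted, length 10): [-8, -6, -3, 3, 12, 17, 18, 22, 28, 30]
Old median = 29/2
Insert x = 35
Old length even (10). Middle pair: indices 4,5 = 12,17.
New length odd (11). New median = single middle element.
x = 35: 10 elements are < x, 0 elements are > x.
New sorted list: [-8, -6, -3, 3, 12, 17, 18, 22, 28, 30, 35]
New median = 17

Answer: 17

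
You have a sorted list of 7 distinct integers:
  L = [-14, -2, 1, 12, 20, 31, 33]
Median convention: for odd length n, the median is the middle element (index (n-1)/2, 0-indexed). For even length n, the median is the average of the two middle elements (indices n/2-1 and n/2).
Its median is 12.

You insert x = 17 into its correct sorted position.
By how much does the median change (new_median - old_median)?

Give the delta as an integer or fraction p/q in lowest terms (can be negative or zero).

Old median = 12
After inserting x = 17: new sorted = [-14, -2, 1, 12, 17, 20, 31, 33]
New median = 29/2
Delta = 29/2 - 12 = 5/2

Answer: 5/2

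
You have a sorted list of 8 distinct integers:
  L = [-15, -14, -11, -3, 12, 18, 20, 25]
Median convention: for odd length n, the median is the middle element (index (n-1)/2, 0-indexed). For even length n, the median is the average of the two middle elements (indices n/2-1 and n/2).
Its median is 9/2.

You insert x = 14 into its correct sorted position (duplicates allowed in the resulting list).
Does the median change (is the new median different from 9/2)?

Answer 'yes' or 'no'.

Answer: yes

Derivation:
Old median = 9/2
Insert x = 14
New median = 12
Changed? yes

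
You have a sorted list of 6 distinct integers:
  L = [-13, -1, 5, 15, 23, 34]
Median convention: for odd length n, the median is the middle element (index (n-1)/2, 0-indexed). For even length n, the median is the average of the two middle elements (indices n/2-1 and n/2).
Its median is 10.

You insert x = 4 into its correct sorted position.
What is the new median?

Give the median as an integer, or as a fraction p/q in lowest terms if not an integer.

Old list (sorted, length 6): [-13, -1, 5, 15, 23, 34]
Old median = 10
Insert x = 4
Old length even (6). Middle pair: indices 2,3 = 5,15.
New length odd (7). New median = single middle element.
x = 4: 2 elements are < x, 4 elements are > x.
New sorted list: [-13, -1, 4, 5, 15, 23, 34]
New median = 5

Answer: 5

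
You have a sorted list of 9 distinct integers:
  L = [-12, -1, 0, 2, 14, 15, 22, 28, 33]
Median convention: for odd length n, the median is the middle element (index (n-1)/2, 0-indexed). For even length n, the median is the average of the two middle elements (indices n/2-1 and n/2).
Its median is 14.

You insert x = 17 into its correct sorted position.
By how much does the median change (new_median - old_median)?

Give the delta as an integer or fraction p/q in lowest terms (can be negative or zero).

Answer: 1/2

Derivation:
Old median = 14
After inserting x = 17: new sorted = [-12, -1, 0, 2, 14, 15, 17, 22, 28, 33]
New median = 29/2
Delta = 29/2 - 14 = 1/2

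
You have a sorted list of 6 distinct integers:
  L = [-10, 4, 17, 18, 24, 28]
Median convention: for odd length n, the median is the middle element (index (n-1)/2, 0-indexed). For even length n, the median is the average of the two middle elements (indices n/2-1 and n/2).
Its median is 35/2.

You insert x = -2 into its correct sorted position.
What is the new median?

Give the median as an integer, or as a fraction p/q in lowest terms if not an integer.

Answer: 17

Derivation:
Old list (sorted, length 6): [-10, 4, 17, 18, 24, 28]
Old median = 35/2
Insert x = -2
Old length even (6). Middle pair: indices 2,3 = 17,18.
New length odd (7). New median = single middle element.
x = -2: 1 elements are < x, 5 elements are > x.
New sorted list: [-10, -2, 4, 17, 18, 24, 28]
New median = 17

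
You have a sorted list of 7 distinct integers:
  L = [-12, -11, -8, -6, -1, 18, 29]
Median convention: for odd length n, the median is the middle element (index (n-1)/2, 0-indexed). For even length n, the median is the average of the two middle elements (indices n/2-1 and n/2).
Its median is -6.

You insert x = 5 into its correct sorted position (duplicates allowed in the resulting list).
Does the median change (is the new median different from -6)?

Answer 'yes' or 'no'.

Old median = -6
Insert x = 5
New median = -7/2
Changed? yes

Answer: yes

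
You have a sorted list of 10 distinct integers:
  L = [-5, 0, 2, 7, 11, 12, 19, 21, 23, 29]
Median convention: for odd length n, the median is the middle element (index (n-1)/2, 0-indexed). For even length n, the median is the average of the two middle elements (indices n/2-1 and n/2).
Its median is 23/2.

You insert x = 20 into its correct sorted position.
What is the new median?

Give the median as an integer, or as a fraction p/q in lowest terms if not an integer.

Old list (sorted, length 10): [-5, 0, 2, 7, 11, 12, 19, 21, 23, 29]
Old median = 23/2
Insert x = 20
Old length even (10). Middle pair: indices 4,5 = 11,12.
New length odd (11). New median = single middle element.
x = 20: 7 elements are < x, 3 elements are > x.
New sorted list: [-5, 0, 2, 7, 11, 12, 19, 20, 21, 23, 29]
New median = 12

Answer: 12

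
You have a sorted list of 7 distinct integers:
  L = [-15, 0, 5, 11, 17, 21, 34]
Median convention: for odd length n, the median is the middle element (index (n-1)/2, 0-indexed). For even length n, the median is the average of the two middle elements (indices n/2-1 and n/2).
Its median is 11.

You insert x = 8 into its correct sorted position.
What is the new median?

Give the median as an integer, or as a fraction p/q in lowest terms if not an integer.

Answer: 19/2

Derivation:
Old list (sorted, length 7): [-15, 0, 5, 11, 17, 21, 34]
Old median = 11
Insert x = 8
Old length odd (7). Middle was index 3 = 11.
New length even (8). New median = avg of two middle elements.
x = 8: 3 elements are < x, 4 elements are > x.
New sorted list: [-15, 0, 5, 8, 11, 17, 21, 34]
New median = 19/2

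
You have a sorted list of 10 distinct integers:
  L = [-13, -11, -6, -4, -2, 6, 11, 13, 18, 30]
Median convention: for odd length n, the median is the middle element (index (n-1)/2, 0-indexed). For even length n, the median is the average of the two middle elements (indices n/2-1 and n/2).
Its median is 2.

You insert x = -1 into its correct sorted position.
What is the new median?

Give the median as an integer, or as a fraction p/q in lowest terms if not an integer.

Answer: -1

Derivation:
Old list (sorted, length 10): [-13, -11, -6, -4, -2, 6, 11, 13, 18, 30]
Old median = 2
Insert x = -1
Old length even (10). Middle pair: indices 4,5 = -2,6.
New length odd (11). New median = single middle element.
x = -1: 5 elements are < x, 5 elements are > x.
New sorted list: [-13, -11, -6, -4, -2, -1, 6, 11, 13, 18, 30]
New median = -1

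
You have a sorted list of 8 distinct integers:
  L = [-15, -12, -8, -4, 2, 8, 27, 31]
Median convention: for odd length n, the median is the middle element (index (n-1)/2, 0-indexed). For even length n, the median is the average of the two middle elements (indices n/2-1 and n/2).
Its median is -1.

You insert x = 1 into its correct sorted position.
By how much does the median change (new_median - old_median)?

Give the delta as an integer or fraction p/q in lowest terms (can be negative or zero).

Old median = -1
After inserting x = 1: new sorted = [-15, -12, -8, -4, 1, 2, 8, 27, 31]
New median = 1
Delta = 1 - -1 = 2

Answer: 2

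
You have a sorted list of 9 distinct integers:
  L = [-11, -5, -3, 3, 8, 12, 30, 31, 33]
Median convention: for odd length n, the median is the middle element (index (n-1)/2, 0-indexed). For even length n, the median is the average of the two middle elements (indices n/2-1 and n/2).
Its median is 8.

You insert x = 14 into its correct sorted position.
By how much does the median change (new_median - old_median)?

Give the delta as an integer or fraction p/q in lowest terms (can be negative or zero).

Old median = 8
After inserting x = 14: new sorted = [-11, -5, -3, 3, 8, 12, 14, 30, 31, 33]
New median = 10
Delta = 10 - 8 = 2

Answer: 2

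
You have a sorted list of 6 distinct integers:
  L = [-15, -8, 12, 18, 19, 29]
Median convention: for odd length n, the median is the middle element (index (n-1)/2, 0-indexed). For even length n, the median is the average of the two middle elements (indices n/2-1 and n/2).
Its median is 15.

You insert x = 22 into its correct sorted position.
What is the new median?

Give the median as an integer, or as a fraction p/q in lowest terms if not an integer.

Answer: 18

Derivation:
Old list (sorted, length 6): [-15, -8, 12, 18, 19, 29]
Old median = 15
Insert x = 22
Old length even (6). Middle pair: indices 2,3 = 12,18.
New length odd (7). New median = single middle element.
x = 22: 5 elements are < x, 1 elements are > x.
New sorted list: [-15, -8, 12, 18, 19, 22, 29]
New median = 18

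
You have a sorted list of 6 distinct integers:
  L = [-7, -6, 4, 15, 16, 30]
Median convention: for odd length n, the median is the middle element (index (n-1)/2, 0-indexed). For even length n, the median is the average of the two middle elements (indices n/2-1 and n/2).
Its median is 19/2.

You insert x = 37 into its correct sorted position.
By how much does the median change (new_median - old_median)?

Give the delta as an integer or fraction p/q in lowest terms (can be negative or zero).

Answer: 11/2

Derivation:
Old median = 19/2
After inserting x = 37: new sorted = [-7, -6, 4, 15, 16, 30, 37]
New median = 15
Delta = 15 - 19/2 = 11/2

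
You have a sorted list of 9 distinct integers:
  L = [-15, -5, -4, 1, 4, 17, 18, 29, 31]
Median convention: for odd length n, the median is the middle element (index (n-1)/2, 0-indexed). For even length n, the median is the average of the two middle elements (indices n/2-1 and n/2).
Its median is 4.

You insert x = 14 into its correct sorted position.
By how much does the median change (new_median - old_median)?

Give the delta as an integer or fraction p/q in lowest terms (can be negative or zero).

Old median = 4
After inserting x = 14: new sorted = [-15, -5, -4, 1, 4, 14, 17, 18, 29, 31]
New median = 9
Delta = 9 - 4 = 5

Answer: 5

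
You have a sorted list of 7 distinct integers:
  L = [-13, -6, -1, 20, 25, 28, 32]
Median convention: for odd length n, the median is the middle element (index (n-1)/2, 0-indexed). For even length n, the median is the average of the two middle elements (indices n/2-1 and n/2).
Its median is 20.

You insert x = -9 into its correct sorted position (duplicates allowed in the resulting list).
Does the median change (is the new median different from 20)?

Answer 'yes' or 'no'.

Answer: yes

Derivation:
Old median = 20
Insert x = -9
New median = 19/2
Changed? yes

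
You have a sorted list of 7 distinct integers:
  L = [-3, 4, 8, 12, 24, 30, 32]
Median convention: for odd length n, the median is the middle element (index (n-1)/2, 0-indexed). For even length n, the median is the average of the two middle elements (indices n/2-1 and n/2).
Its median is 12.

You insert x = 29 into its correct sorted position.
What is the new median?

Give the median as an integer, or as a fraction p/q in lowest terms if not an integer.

Answer: 18

Derivation:
Old list (sorted, length 7): [-3, 4, 8, 12, 24, 30, 32]
Old median = 12
Insert x = 29
Old length odd (7). Middle was index 3 = 12.
New length even (8). New median = avg of two middle elements.
x = 29: 5 elements are < x, 2 elements are > x.
New sorted list: [-3, 4, 8, 12, 24, 29, 30, 32]
New median = 18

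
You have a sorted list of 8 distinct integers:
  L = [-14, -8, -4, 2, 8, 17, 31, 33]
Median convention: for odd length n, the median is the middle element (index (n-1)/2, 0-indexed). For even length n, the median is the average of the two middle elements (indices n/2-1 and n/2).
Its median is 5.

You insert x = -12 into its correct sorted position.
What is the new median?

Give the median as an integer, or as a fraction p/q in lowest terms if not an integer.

Answer: 2

Derivation:
Old list (sorted, length 8): [-14, -8, -4, 2, 8, 17, 31, 33]
Old median = 5
Insert x = -12
Old length even (8). Middle pair: indices 3,4 = 2,8.
New length odd (9). New median = single middle element.
x = -12: 1 elements are < x, 7 elements are > x.
New sorted list: [-14, -12, -8, -4, 2, 8, 17, 31, 33]
New median = 2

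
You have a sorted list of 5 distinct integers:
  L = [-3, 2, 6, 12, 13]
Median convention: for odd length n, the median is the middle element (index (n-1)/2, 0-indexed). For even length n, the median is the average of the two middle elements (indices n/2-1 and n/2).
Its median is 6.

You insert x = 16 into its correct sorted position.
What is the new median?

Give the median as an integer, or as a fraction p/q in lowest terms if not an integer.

Answer: 9

Derivation:
Old list (sorted, length 5): [-3, 2, 6, 12, 13]
Old median = 6
Insert x = 16
Old length odd (5). Middle was index 2 = 6.
New length even (6). New median = avg of two middle elements.
x = 16: 5 elements are < x, 0 elements are > x.
New sorted list: [-3, 2, 6, 12, 13, 16]
New median = 9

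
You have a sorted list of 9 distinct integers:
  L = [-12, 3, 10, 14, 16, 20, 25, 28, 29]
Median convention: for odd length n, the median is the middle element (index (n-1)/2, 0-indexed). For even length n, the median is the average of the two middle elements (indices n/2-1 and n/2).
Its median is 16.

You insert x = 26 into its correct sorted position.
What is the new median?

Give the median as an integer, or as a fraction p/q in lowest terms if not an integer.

Old list (sorted, length 9): [-12, 3, 10, 14, 16, 20, 25, 28, 29]
Old median = 16
Insert x = 26
Old length odd (9). Middle was index 4 = 16.
New length even (10). New median = avg of two middle elements.
x = 26: 7 elements are < x, 2 elements are > x.
New sorted list: [-12, 3, 10, 14, 16, 20, 25, 26, 28, 29]
New median = 18

Answer: 18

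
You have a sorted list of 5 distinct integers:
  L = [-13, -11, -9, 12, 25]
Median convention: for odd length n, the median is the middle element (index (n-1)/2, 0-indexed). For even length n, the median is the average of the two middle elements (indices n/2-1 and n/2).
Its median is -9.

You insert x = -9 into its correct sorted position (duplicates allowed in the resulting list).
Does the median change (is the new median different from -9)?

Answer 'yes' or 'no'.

Old median = -9
Insert x = -9
New median = -9
Changed? no

Answer: no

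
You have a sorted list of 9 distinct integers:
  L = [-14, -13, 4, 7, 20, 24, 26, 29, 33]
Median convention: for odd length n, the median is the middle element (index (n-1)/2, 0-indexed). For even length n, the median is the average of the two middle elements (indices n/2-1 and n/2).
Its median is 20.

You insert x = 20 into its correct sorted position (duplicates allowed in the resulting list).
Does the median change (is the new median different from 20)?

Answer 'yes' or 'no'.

Old median = 20
Insert x = 20
New median = 20
Changed? no

Answer: no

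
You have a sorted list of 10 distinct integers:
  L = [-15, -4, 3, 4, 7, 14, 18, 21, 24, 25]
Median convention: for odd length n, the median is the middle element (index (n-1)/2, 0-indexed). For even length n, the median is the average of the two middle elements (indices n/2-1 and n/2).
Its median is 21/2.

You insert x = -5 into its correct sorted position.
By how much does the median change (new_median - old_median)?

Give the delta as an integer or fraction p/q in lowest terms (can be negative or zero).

Answer: -7/2

Derivation:
Old median = 21/2
After inserting x = -5: new sorted = [-15, -5, -4, 3, 4, 7, 14, 18, 21, 24, 25]
New median = 7
Delta = 7 - 21/2 = -7/2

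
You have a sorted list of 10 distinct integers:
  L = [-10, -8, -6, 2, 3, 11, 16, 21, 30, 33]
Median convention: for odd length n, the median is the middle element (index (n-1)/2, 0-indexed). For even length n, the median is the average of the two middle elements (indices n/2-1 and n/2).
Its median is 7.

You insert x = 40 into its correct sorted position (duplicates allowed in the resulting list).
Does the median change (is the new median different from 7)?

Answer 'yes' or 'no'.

Old median = 7
Insert x = 40
New median = 11
Changed? yes

Answer: yes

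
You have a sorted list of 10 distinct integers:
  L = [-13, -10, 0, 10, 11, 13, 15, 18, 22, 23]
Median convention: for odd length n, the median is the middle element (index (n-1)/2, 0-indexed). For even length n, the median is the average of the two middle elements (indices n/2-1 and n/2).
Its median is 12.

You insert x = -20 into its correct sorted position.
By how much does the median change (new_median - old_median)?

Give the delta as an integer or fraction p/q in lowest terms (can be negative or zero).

Answer: -1

Derivation:
Old median = 12
After inserting x = -20: new sorted = [-20, -13, -10, 0, 10, 11, 13, 15, 18, 22, 23]
New median = 11
Delta = 11 - 12 = -1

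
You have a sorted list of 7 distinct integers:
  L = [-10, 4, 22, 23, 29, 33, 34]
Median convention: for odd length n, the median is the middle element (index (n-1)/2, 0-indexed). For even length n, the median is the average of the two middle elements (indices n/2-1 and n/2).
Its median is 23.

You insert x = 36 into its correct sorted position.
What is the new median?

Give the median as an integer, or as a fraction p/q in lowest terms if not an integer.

Old list (sorted, length 7): [-10, 4, 22, 23, 29, 33, 34]
Old median = 23
Insert x = 36
Old length odd (7). Middle was index 3 = 23.
New length even (8). New median = avg of two middle elements.
x = 36: 7 elements are < x, 0 elements are > x.
New sorted list: [-10, 4, 22, 23, 29, 33, 34, 36]
New median = 26

Answer: 26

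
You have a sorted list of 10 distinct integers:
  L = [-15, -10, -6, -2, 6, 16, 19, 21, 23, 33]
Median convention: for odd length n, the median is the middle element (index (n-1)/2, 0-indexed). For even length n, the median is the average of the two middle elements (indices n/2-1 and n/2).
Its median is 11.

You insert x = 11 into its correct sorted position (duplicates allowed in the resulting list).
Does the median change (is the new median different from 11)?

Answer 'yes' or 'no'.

Answer: no

Derivation:
Old median = 11
Insert x = 11
New median = 11
Changed? no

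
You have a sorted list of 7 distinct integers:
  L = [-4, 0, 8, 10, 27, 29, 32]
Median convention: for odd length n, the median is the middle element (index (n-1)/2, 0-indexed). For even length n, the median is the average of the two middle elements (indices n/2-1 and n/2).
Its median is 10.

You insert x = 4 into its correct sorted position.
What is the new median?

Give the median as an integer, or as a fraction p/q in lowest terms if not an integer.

Old list (sorted, length 7): [-4, 0, 8, 10, 27, 29, 32]
Old median = 10
Insert x = 4
Old length odd (7). Middle was index 3 = 10.
New length even (8). New median = avg of two middle elements.
x = 4: 2 elements are < x, 5 elements are > x.
New sorted list: [-4, 0, 4, 8, 10, 27, 29, 32]
New median = 9

Answer: 9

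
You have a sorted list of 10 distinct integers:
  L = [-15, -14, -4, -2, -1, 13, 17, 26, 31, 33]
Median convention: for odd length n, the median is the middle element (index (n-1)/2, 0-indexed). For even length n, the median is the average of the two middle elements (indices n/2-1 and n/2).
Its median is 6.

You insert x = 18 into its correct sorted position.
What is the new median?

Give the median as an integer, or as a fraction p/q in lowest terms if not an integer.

Answer: 13

Derivation:
Old list (sorted, length 10): [-15, -14, -4, -2, -1, 13, 17, 26, 31, 33]
Old median = 6
Insert x = 18
Old length even (10). Middle pair: indices 4,5 = -1,13.
New length odd (11). New median = single middle element.
x = 18: 7 elements are < x, 3 elements are > x.
New sorted list: [-15, -14, -4, -2, -1, 13, 17, 18, 26, 31, 33]
New median = 13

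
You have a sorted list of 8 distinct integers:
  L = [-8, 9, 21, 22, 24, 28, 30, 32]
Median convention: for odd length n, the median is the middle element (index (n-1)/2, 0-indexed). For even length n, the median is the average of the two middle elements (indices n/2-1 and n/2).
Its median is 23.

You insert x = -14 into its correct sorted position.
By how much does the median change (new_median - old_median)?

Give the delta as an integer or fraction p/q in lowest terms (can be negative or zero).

Old median = 23
After inserting x = -14: new sorted = [-14, -8, 9, 21, 22, 24, 28, 30, 32]
New median = 22
Delta = 22 - 23 = -1

Answer: -1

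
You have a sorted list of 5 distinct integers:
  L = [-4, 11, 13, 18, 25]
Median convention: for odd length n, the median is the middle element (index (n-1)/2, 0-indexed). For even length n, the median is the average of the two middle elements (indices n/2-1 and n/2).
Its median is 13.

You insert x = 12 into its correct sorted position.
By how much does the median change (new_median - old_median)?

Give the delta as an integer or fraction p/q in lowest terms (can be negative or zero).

Answer: -1/2

Derivation:
Old median = 13
After inserting x = 12: new sorted = [-4, 11, 12, 13, 18, 25]
New median = 25/2
Delta = 25/2 - 13 = -1/2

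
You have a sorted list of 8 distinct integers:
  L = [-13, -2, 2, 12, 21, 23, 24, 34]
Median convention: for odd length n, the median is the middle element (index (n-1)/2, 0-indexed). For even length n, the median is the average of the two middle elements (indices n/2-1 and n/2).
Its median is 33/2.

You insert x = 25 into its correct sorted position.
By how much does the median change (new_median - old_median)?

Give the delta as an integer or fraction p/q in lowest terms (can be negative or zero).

Old median = 33/2
After inserting x = 25: new sorted = [-13, -2, 2, 12, 21, 23, 24, 25, 34]
New median = 21
Delta = 21 - 33/2 = 9/2

Answer: 9/2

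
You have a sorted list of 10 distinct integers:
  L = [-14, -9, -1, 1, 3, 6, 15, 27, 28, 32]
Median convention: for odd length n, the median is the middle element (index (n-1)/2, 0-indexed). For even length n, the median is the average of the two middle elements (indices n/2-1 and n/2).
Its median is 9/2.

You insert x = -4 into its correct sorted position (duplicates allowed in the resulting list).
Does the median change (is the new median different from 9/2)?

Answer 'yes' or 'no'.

Old median = 9/2
Insert x = -4
New median = 3
Changed? yes

Answer: yes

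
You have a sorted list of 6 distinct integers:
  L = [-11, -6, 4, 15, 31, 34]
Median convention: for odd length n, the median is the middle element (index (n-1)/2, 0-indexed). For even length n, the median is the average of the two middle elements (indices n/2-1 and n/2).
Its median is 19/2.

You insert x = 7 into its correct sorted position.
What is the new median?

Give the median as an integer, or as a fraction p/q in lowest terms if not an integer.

Old list (sorted, length 6): [-11, -6, 4, 15, 31, 34]
Old median = 19/2
Insert x = 7
Old length even (6). Middle pair: indices 2,3 = 4,15.
New length odd (7). New median = single middle element.
x = 7: 3 elements are < x, 3 elements are > x.
New sorted list: [-11, -6, 4, 7, 15, 31, 34]
New median = 7

Answer: 7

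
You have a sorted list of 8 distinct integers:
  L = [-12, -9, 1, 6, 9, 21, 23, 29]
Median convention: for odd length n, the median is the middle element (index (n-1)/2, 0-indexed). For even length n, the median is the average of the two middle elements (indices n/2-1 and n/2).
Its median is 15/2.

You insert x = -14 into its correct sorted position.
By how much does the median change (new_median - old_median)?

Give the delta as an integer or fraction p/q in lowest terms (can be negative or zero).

Old median = 15/2
After inserting x = -14: new sorted = [-14, -12, -9, 1, 6, 9, 21, 23, 29]
New median = 6
Delta = 6 - 15/2 = -3/2

Answer: -3/2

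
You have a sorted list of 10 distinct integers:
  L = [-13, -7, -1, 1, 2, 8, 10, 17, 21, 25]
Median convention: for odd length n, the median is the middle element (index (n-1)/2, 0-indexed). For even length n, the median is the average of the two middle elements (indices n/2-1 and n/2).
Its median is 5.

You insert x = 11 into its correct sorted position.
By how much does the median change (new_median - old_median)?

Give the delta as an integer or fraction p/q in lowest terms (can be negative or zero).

Old median = 5
After inserting x = 11: new sorted = [-13, -7, -1, 1, 2, 8, 10, 11, 17, 21, 25]
New median = 8
Delta = 8 - 5 = 3

Answer: 3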